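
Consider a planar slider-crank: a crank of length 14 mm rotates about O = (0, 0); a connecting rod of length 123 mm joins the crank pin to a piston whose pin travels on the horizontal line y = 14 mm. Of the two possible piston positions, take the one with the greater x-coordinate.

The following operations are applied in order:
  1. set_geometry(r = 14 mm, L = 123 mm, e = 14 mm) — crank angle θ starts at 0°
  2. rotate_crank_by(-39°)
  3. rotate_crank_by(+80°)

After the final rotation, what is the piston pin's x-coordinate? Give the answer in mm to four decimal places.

133.4716

set_geometry: r = 14 mm, L = 123 mm, e = 14 mm; θ ← 0°
rotate_crank_by(-39°): θ ← 0° -39° = -39°
rotate_crank_by(+80°): θ ← -39° +80° = 41°
crank pin P = (r cos θ, r sin θ) = (10.565934, 9.184826)
h = r sin θ − e = 9.184826 − 14 = -4.815174
x = r cos θ + √(L² − h²) = 10.565934 + √(15129.0 − 23.1859) = 10.565934 + 122.905712 = 133.471646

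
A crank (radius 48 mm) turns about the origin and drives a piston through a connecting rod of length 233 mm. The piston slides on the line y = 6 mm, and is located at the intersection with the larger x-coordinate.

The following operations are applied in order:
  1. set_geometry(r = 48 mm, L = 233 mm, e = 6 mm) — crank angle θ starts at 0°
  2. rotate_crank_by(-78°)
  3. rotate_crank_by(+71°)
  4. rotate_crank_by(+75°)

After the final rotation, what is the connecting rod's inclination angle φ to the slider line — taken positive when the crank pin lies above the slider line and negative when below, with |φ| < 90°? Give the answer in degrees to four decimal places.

set_geometry: r = 48 mm, L = 233 mm, e = 6 mm; θ ← 0°
rotate_crank_by(-78°): θ ← 0° -78° = -78°
rotate_crank_by(+71°): θ ← -78° +71° = -7°
rotate_crank_by(+75°): θ ← -7° +75° = 68°
crank pin P = (r cos θ, r sin θ) = (17.981116, 44.504825)
h = r sin θ − e = 44.504825 − 6 = 38.504825
sin φ = h / L = 38.504825 / 233 = 0.16525676
φ = arcsin(0.16525676) = 9.512150°

9.5122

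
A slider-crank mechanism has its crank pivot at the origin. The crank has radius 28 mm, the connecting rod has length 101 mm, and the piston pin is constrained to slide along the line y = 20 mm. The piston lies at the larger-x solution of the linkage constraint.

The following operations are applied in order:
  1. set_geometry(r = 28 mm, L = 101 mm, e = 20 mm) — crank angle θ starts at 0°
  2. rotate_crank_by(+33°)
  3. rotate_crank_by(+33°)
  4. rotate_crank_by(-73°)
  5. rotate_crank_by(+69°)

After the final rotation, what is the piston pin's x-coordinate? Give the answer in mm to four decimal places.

set_geometry: r = 28 mm, L = 101 mm, e = 20 mm; θ ← 0°
rotate_crank_by(+33°): θ ← 0° +33° = 33°
rotate_crank_by(+33°): θ ← 33° +33° = 66°
rotate_crank_by(-73°): θ ← 66° -73° = -7°
rotate_crank_by(+69°): θ ← -7° +69° = 62°
crank pin P = (r cos θ, r sin θ) = (13.145204, 24.722533)
h = r sin θ − e = 24.722533 − 20 = 4.722533
x = r cos θ + √(L² − h²) = 13.145204 + √(10201.0 − 22.3023) = 13.145204 + 100.889532 = 114.034736

114.0347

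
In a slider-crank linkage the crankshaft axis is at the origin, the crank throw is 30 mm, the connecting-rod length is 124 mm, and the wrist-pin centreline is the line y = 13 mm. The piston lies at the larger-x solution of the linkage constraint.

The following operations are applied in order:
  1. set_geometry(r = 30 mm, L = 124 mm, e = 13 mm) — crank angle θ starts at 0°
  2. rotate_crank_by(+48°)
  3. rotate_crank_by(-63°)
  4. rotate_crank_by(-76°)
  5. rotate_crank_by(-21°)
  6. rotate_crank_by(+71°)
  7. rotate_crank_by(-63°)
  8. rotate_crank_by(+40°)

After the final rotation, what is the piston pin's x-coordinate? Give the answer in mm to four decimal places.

set_geometry: r = 30 mm, L = 124 mm, e = 13 mm; θ ← 0°
rotate_crank_by(+48°): θ ← 0° +48° = 48°
rotate_crank_by(-63°): θ ← 48° -63° = -15°
rotate_crank_by(-76°): θ ← -15° -76° = -91°
rotate_crank_by(-21°): θ ← -91° -21° = -112°
rotate_crank_by(+71°): θ ← -112° +71° = -41°
rotate_crank_by(-63°): θ ← -41° -63° = -104°
rotate_crank_by(+40°): θ ← -104° +40° = -64°
crank pin P = (r cos θ, r sin θ) = (13.151134, -26.963821)
h = r sin θ − e = -26.963821 − 13 = -39.963821
x = r cos θ + √(L² − h²) = 13.151134 + √(15376.0 − 1597.1070) = 13.151134 + 117.383529 = 130.534664

130.5347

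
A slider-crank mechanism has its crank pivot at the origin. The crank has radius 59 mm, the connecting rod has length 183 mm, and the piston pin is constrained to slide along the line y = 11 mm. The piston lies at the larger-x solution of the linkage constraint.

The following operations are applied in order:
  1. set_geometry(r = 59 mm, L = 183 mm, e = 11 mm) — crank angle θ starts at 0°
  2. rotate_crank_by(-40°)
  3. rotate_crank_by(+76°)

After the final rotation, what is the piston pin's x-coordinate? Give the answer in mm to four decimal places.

229.1935

set_geometry: r = 59 mm, L = 183 mm, e = 11 mm; θ ← 0°
rotate_crank_by(-40°): θ ← 0° -40° = -40°
rotate_crank_by(+76°): θ ← -40° +76° = 36°
crank pin P = (r cos θ, r sin θ) = (47.732003, 34.679330)
h = r sin θ − e = 34.679330 − 11 = 23.679330
x = r cos θ + √(L² − h²) = 47.732003 + √(33489.0 − 560.7107) = 47.732003 + 181.461537 = 229.193539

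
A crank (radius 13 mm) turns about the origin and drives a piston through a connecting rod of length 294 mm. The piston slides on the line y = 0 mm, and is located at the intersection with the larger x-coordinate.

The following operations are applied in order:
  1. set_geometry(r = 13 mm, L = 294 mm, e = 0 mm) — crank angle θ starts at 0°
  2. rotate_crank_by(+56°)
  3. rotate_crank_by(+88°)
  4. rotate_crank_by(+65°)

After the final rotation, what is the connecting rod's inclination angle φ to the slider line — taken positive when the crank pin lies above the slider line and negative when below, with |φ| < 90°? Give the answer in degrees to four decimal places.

set_geometry: r = 13 mm, L = 294 mm, e = 0 mm; θ ← 0°
rotate_crank_by(+56°): θ ← 0° +56° = 56°
rotate_crank_by(+88°): θ ← 56° +88° = 144°
rotate_crank_by(+65°): θ ← 144° +65° = 209°
crank pin P = (r cos θ, r sin θ) = (-11.370056, -6.302525)
h = r sin θ − e = -6.302525 − 0 = -6.302525
sin φ = h / L = -6.302525 / 294 = -0.02143716
φ = arcsin(-0.02143716) = -1.228353°

-1.2284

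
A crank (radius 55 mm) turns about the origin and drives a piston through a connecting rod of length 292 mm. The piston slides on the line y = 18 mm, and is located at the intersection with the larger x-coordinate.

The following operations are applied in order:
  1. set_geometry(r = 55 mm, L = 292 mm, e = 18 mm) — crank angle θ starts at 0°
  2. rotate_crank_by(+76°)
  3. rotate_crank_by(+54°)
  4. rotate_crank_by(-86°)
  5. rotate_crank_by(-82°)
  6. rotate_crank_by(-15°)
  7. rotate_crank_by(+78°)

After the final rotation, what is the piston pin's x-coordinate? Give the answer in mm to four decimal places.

set_geometry: r = 55 mm, L = 292 mm, e = 18 mm; θ ← 0°
rotate_crank_by(+76°): θ ← 0° +76° = 76°
rotate_crank_by(+54°): θ ← 76° +54° = 130°
rotate_crank_by(-86°): θ ← 130° -86° = 44°
rotate_crank_by(-82°): θ ← 44° -82° = -38°
rotate_crank_by(-15°): θ ← -38° -15° = -53°
rotate_crank_by(+78°): θ ← -53° +78° = 25°
crank pin P = (r cos θ, r sin θ) = (49.846928, 23.244004)
h = r sin θ − e = 23.244004 − 18 = 5.244004
x = r cos θ + √(L² − h²) = 49.846928 + √(85264.0 − 27.4996) = 49.846928 + 291.952908 = 341.799836

341.7998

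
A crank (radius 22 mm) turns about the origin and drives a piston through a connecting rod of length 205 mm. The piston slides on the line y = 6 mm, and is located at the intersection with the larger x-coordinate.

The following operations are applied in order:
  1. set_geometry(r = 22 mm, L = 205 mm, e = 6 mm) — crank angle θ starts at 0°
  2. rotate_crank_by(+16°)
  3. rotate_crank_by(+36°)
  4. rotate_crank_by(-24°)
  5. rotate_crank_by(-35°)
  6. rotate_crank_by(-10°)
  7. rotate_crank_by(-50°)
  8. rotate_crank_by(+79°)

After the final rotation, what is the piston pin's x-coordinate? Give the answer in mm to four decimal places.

226.5143

set_geometry: r = 22 mm, L = 205 mm, e = 6 mm; θ ← 0°
rotate_crank_by(+16°): θ ← 0° +16° = 16°
rotate_crank_by(+36°): θ ← 16° +36° = 52°
rotate_crank_by(-24°): θ ← 52° -24° = 28°
rotate_crank_by(-35°): θ ← 28° -35° = -7°
rotate_crank_by(-10°): θ ← -7° -10° = -17°
rotate_crank_by(-50°): θ ← -17° -50° = -67°
rotate_crank_by(+79°): θ ← -67° +79° = 12°
crank pin P = (r cos θ, r sin θ) = (21.519247, 4.574057)
h = r sin θ − e = 4.574057 − 6 = -1.425943
x = r cos θ + √(L² − h²) = 21.519247 + √(42025.0 − 2.0333) = 21.519247 + 204.995041 = 226.514288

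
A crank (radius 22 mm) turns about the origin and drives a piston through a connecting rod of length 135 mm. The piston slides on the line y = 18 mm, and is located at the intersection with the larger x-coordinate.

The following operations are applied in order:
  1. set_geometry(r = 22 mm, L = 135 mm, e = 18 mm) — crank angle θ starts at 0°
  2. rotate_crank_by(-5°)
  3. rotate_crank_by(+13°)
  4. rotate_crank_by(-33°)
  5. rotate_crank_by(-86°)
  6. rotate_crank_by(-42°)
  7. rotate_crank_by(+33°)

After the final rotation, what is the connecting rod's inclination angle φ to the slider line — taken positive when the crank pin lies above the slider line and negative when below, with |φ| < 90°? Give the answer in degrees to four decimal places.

-15.9300

set_geometry: r = 22 mm, L = 135 mm, e = 18 mm; θ ← 0°
rotate_crank_by(-5°): θ ← 0° -5° = -5°
rotate_crank_by(+13°): θ ← -5° +13° = 8°
rotate_crank_by(-33°): θ ← 8° -33° = -25°
rotate_crank_by(-86°): θ ← -25° -86° = -111°
rotate_crank_by(-42°): θ ← -111° -42° = -153°
rotate_crank_by(+33°): θ ← -153° +33° = -120°
crank pin P = (r cos θ, r sin θ) = (-11.000000, -19.052559)
h = r sin θ − e = -19.052559 − 18 = -37.052559
sin φ = h / L = -37.052559 / 135 = -0.27446340
φ = arcsin(-0.27446340) = -15.930039°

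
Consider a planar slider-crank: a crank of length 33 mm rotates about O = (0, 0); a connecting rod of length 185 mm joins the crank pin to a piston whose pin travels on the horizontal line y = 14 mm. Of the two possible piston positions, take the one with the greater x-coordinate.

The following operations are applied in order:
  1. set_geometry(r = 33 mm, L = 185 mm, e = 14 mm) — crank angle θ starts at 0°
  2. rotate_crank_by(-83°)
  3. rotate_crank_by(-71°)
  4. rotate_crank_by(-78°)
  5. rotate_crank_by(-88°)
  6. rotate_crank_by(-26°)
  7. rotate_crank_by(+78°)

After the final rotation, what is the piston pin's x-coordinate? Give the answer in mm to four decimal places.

182.8721

set_geometry: r = 33 mm, L = 185 mm, e = 14 mm; θ ← 0°
rotate_crank_by(-83°): θ ← 0° -83° = -83°
rotate_crank_by(-71°): θ ← -83° -71° = -154°
rotate_crank_by(-78°): θ ← -154° -78° = -232°
rotate_crank_by(-88°): θ ← -232° -88° = -320°
rotate_crank_by(-26°): θ ← -320° -26° = -346°
rotate_crank_by(+78°): θ ← -346° +78° = -268°
crank pin P = (r cos θ, r sin θ) = (-1.151683, 32.979897)
h = r sin θ − e = 32.979897 − 14 = 18.979897
x = r cos θ + √(L² − h²) = -1.151683 + √(34225.0 − 360.2365) = -1.151683 + 184.023812 = 182.872129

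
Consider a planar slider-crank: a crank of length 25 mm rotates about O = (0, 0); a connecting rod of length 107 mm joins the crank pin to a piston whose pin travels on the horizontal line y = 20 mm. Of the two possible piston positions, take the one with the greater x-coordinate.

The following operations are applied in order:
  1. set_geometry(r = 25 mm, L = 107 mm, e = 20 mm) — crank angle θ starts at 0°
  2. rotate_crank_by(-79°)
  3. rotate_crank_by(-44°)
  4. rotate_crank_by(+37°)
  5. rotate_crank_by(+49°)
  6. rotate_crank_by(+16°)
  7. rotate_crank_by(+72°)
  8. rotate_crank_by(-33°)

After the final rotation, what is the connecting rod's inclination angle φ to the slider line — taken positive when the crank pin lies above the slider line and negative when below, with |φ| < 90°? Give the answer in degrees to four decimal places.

set_geometry: r = 25 mm, L = 107 mm, e = 20 mm; θ ← 0°
rotate_crank_by(-79°): θ ← 0° -79° = -79°
rotate_crank_by(-44°): θ ← -79° -44° = -123°
rotate_crank_by(+37°): θ ← -123° +37° = -86°
rotate_crank_by(+49°): θ ← -86° +49° = -37°
rotate_crank_by(+16°): θ ← -37° +16° = -21°
rotate_crank_by(+72°): θ ← -21° +72° = 51°
rotate_crank_by(-33°): θ ← 51° -33° = 18°
crank pin P = (r cos θ, r sin θ) = (23.776413, 7.725425)
h = r sin θ − e = 7.725425 − 20 = -12.274575
sin φ = h / L = -12.274575 / 107 = -0.11471566
φ = arcsin(-0.11471566) = -6.587225°

-6.5872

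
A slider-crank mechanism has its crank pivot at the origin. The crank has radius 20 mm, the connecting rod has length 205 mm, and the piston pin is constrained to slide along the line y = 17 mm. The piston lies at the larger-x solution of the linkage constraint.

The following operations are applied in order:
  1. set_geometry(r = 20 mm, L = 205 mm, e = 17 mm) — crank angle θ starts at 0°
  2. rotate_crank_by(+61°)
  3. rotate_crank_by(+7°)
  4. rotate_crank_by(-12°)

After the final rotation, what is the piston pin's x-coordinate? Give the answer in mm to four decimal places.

set_geometry: r = 20 mm, L = 205 mm, e = 17 mm; θ ← 0°
rotate_crank_by(+61°): θ ← 0° +61° = 61°
rotate_crank_by(+7°): θ ← 61° +7° = 68°
rotate_crank_by(-12°): θ ← 68° -12° = 56°
crank pin P = (r cos θ, r sin θ) = (11.183858, 16.580751)
h = r sin θ − e = 16.580751 − 17 = -0.419249
x = r cos θ + √(L² − h²) = 11.183858 + √(42025.0 − 0.1758) = 11.183858 + 204.999571 = 216.183429

216.1834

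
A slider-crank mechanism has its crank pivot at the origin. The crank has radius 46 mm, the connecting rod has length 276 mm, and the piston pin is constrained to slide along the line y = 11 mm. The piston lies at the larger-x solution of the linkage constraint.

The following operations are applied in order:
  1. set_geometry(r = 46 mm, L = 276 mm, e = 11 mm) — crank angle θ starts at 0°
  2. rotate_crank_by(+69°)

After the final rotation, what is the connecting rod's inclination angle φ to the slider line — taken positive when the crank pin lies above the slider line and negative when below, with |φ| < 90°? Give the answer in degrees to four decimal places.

6.6464

set_geometry: r = 46 mm, L = 276 mm, e = 11 mm; θ ← 0°
rotate_crank_by(+69°): θ ← 0° +69° = 69°
crank pin P = (r cos θ, r sin θ) = (16.484926, 42.944700)
h = r sin θ − e = 42.944700 − 11 = 31.944700
sin φ = h / L = 31.944700 / 276 = 0.11574167
φ = arcsin(0.11574167) = 6.646405°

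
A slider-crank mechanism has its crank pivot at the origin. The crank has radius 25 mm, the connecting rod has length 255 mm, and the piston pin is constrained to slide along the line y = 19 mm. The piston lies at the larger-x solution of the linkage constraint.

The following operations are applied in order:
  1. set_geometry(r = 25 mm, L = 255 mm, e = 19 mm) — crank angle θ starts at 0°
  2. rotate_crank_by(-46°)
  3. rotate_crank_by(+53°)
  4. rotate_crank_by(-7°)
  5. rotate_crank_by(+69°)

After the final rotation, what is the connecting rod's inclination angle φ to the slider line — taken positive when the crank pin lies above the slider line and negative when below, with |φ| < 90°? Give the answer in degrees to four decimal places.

0.9751

set_geometry: r = 25 mm, L = 255 mm, e = 19 mm; θ ← 0°
rotate_crank_by(-46°): θ ← 0° -46° = -46°
rotate_crank_by(+53°): θ ← -46° +53° = 7°
rotate_crank_by(-7°): θ ← 7° -7° = 0°
rotate_crank_by(+69°): θ ← 0° +69° = 69°
crank pin P = (r cos θ, r sin θ) = (8.959199, 23.339511)
h = r sin θ − e = 23.339511 − 19 = 4.339511
sin φ = h / L = 4.339511 / 255 = 0.01701769
φ = arcsin(0.01701769) = 0.975089°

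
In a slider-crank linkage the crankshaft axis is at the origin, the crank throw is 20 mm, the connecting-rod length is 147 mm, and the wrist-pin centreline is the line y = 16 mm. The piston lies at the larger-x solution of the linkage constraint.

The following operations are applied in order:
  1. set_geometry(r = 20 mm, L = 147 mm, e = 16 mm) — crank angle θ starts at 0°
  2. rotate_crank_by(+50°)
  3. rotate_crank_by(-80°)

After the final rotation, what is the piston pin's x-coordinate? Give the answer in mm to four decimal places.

162.0029

set_geometry: r = 20 mm, L = 147 mm, e = 16 mm; θ ← 0°
rotate_crank_by(+50°): θ ← 0° +50° = 50°
rotate_crank_by(-80°): θ ← 50° -80° = -30°
crank pin P = (r cos θ, r sin θ) = (17.320508, -10.000000)
h = r sin θ − e = -10.000000 − 16 = -26.000000
x = r cos θ + √(L² − h²) = 17.320508 + √(21609.0 − 676.0000) = 17.320508 + 144.682411 = 162.002919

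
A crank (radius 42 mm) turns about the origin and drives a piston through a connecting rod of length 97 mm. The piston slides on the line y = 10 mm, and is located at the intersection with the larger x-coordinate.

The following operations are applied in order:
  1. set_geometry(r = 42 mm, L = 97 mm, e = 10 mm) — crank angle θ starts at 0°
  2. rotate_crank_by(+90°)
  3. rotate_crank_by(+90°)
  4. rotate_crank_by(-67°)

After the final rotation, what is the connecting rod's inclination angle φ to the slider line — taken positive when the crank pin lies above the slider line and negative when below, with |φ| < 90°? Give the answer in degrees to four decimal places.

set_geometry: r = 42 mm, L = 97 mm, e = 10 mm; θ ← 0°
rotate_crank_by(+90°): θ ← 0° +90° = 90°
rotate_crank_by(+90°): θ ← 90° +90° = 180°
rotate_crank_by(-67°): θ ← 180° -67° = 113°
crank pin P = (r cos θ, r sin θ) = (-16.410707, 38.661204)
h = r sin θ − e = 38.661204 − 10 = 28.661204
sin φ = h / L = 28.661204 / 97 = 0.29547633
φ = arcsin(0.29547633) = 17.186102°

17.1861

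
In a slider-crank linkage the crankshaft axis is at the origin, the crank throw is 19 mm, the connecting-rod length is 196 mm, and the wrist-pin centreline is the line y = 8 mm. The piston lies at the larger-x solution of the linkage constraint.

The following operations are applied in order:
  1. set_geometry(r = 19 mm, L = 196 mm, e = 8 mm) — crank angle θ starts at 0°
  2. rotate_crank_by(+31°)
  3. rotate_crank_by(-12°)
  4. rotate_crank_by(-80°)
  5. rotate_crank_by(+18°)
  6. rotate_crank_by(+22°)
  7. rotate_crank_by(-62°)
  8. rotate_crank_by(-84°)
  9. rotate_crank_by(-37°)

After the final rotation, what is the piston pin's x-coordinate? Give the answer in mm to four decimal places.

178.6424

set_geometry: r = 19 mm, L = 196 mm, e = 8 mm; θ ← 0°
rotate_crank_by(+31°): θ ← 0° +31° = 31°
rotate_crank_by(-12°): θ ← 31° -12° = 19°
rotate_crank_by(-80°): θ ← 19° -80° = -61°
rotate_crank_by(+18°): θ ← -61° +18° = -43°
rotate_crank_by(+22°): θ ← -43° +22° = -21°
rotate_crank_by(-62°): θ ← -21° -62° = -83°
rotate_crank_by(-84°): θ ← -83° -84° = -167°
rotate_crank_by(-37°): θ ← -167° -37° = -204°
crank pin P = (r cos θ, r sin θ) = (-17.357364, 7.727996)
h = r sin θ − e = 7.727996 − 8 = -0.272004
x = r cos θ + √(L² − h²) = -17.357364 + √(38416.0 − 0.0740) = -17.357364 + 195.999811 = 178.642448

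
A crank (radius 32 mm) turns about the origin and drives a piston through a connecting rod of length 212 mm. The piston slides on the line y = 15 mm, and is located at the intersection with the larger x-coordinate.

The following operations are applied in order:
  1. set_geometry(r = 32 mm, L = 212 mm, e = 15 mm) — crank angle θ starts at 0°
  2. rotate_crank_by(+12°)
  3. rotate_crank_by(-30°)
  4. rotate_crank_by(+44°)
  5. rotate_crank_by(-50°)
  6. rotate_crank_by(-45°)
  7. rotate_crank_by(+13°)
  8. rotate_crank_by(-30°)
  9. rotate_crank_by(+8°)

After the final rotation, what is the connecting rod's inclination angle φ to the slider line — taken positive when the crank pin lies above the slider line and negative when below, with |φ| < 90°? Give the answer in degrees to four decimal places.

set_geometry: r = 32 mm, L = 212 mm, e = 15 mm; θ ← 0°
rotate_crank_by(+12°): θ ← 0° +12° = 12°
rotate_crank_by(-30°): θ ← 12° -30° = -18°
rotate_crank_by(+44°): θ ← -18° +44° = 26°
rotate_crank_by(-50°): θ ← 26° -50° = -24°
rotate_crank_by(-45°): θ ← -24° -45° = -69°
rotate_crank_by(+13°): θ ← -69° +13° = -56°
rotate_crank_by(-30°): θ ← -56° -30° = -86°
rotate_crank_by(+8°): θ ← -86° +8° = -78°
crank pin P = (r cos θ, r sin θ) = (6.653174, -31.300723)
h = r sin θ − e = -31.300723 − 15 = -46.300723
sin φ = h / L = -46.300723 / 212 = -0.21839964
φ = arcsin(-0.21839964) = -12.615053°

-12.6151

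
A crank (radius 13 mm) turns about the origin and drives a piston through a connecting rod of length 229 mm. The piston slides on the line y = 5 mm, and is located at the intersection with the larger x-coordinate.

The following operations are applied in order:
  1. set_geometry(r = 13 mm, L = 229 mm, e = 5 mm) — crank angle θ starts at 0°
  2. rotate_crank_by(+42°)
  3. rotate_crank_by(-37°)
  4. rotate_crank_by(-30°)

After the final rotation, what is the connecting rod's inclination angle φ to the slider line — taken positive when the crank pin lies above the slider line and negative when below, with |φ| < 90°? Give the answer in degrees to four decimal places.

-2.6265

set_geometry: r = 13 mm, L = 229 mm, e = 5 mm; θ ← 0°
rotate_crank_by(+42°): θ ← 0° +42° = 42°
rotate_crank_by(-37°): θ ← 42° -37° = 5°
rotate_crank_by(-30°): θ ← 5° -30° = -25°
crank pin P = (r cos θ, r sin θ) = (11.782001, -5.494037)
h = r sin θ − e = -5.494037 − 5 = -10.494037
sin φ = h / L = -10.494037 / 229 = -0.04582549
φ = arcsin(-0.04582549) = -2.626527°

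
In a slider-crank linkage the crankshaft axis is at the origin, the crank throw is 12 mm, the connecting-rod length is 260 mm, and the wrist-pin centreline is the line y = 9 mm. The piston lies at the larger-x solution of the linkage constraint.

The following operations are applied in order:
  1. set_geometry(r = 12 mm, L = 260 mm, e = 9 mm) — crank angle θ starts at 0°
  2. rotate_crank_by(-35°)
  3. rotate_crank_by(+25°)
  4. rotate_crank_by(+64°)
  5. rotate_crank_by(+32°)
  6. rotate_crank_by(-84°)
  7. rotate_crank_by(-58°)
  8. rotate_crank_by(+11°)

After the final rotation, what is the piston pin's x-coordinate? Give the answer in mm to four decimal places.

267.8967

set_geometry: r = 12 mm, L = 260 mm, e = 9 mm; θ ← 0°
rotate_crank_by(-35°): θ ← 0° -35° = -35°
rotate_crank_by(+25°): θ ← -35° +25° = -10°
rotate_crank_by(+64°): θ ← -10° +64° = 54°
rotate_crank_by(+32°): θ ← 54° +32° = 86°
rotate_crank_by(-84°): θ ← 86° -84° = 2°
rotate_crank_by(-58°): θ ← 2° -58° = -56°
rotate_crank_by(+11°): θ ← -56° +11° = -45°
crank pin P = (r cos θ, r sin θ) = (8.485281, -8.485281)
h = r sin θ − e = -8.485281 − 9 = -17.485281
x = r cos θ + √(L² − h²) = 8.485281 + √(67600.0 − 305.7351) = 8.485281 + 259.411382 = 267.896663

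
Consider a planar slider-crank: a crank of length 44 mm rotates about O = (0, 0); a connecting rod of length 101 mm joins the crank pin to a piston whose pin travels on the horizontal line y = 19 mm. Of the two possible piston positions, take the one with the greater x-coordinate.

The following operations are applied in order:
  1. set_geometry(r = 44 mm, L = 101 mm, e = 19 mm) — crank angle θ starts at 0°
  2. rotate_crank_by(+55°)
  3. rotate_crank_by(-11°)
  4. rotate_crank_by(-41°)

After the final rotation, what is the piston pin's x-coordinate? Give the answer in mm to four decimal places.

143.5500

set_geometry: r = 44 mm, L = 101 mm, e = 19 mm; θ ← 0°
rotate_crank_by(+55°): θ ← 0° +55° = 55°
rotate_crank_by(-11°): θ ← 55° -11° = 44°
rotate_crank_by(-41°): θ ← 44° -41° = 3°
crank pin P = (r cos θ, r sin θ) = (43.939700, 2.302782)
h = r sin θ − e = 2.302782 − 19 = -16.697218
x = r cos θ + √(L² − h²) = 43.939700 + √(10201.0 − 278.7971) = 43.939700 + 99.610255 = 143.549955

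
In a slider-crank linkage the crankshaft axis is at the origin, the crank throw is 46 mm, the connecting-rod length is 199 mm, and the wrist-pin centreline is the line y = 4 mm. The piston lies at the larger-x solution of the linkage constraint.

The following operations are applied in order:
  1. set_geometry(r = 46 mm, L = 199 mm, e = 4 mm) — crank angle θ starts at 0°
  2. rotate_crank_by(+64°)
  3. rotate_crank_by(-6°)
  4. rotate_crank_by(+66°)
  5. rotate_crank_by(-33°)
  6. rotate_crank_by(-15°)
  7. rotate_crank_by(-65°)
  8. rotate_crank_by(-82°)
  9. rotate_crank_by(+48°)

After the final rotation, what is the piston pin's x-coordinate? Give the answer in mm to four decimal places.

240.1263

set_geometry: r = 46 mm, L = 199 mm, e = 4 mm; θ ← 0°
rotate_crank_by(+64°): θ ← 0° +64° = 64°
rotate_crank_by(-6°): θ ← 64° -6° = 58°
rotate_crank_by(+66°): θ ← 58° +66° = 124°
rotate_crank_by(-33°): θ ← 124° -33° = 91°
rotate_crank_by(-15°): θ ← 91° -15° = 76°
rotate_crank_by(-65°): θ ← 76° -65° = 11°
rotate_crank_by(-82°): θ ← 11° -82° = -71°
rotate_crank_by(+48°): θ ← -71° +48° = -23°
crank pin P = (r cos θ, r sin θ) = (42.343223, -17.973632)
h = r sin θ − e = -17.973632 − 4 = -21.973632
x = r cos θ + √(L² − h²) = 42.343223 + √(39601.0 − 482.8405) = 42.343223 + 197.783112 = 240.126336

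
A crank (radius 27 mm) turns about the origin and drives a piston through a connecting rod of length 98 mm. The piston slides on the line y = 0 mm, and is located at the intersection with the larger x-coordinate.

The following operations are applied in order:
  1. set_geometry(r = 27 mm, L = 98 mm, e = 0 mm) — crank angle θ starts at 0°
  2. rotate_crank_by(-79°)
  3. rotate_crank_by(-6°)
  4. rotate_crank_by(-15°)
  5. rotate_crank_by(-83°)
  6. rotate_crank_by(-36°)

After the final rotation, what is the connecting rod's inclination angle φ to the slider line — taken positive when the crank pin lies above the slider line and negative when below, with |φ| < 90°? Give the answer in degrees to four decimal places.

set_geometry: r = 27 mm, L = 98 mm, e = 0 mm; θ ← 0°
rotate_crank_by(-79°): θ ← 0° -79° = -79°
rotate_crank_by(-6°): θ ← -79° -6° = -85°
rotate_crank_by(-15°): θ ← -85° -15° = -100°
rotate_crank_by(-83°): θ ← -100° -83° = -183°
rotate_crank_by(-36°): θ ← -183° -36° = -219°
crank pin P = (r cos θ, r sin θ) = (-20.982941, 16.991651)
h = r sin θ − e = 16.991651 − 0 = 16.991651
sin φ = h / L = 16.991651 / 98 = 0.17338419
φ = arcsin(0.17338419) = 9.984642°

9.9846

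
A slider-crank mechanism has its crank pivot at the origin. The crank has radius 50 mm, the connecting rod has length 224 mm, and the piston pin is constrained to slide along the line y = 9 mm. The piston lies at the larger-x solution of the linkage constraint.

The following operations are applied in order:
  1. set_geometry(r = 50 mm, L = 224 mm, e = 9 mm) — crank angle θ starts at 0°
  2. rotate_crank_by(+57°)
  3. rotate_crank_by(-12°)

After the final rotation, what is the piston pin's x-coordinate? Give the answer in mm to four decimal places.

set_geometry: r = 50 mm, L = 224 mm, e = 9 mm; θ ← 0°
rotate_crank_by(+57°): θ ← 0° +57° = 57°
rotate_crank_by(-12°): θ ← 57° -12° = 45°
crank pin P = (r cos θ, r sin θ) = (35.355339, 35.355339)
h = r sin θ − e = 35.355339 − 9 = 26.355339
x = r cos θ + √(L² − h²) = 35.355339 + √(50176.0 − 694.6039) = 35.355339 + 222.444142 = 257.799481

257.7995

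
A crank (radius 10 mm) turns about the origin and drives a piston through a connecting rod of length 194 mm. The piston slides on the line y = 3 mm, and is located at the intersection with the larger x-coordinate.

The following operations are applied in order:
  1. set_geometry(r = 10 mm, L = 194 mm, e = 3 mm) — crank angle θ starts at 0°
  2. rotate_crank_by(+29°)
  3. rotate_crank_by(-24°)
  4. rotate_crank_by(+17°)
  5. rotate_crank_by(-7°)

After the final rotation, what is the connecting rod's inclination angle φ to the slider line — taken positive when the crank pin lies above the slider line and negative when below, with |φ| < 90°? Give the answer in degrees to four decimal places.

set_geometry: r = 10 mm, L = 194 mm, e = 3 mm; θ ← 0°
rotate_crank_by(+29°): θ ← 0° +29° = 29°
rotate_crank_by(-24°): θ ← 29° -24° = 5°
rotate_crank_by(+17°): θ ← 5° +17° = 22°
rotate_crank_by(-7°): θ ← 22° -7° = 15°
crank pin P = (r cos θ, r sin θ) = (9.659258, 2.588190)
h = r sin θ − e = 2.588190 − 3 = -0.411810
sin φ = h / L = -0.411810 / 194 = -0.00212273
φ = arcsin(-0.00212273) = -0.121624°

-0.1216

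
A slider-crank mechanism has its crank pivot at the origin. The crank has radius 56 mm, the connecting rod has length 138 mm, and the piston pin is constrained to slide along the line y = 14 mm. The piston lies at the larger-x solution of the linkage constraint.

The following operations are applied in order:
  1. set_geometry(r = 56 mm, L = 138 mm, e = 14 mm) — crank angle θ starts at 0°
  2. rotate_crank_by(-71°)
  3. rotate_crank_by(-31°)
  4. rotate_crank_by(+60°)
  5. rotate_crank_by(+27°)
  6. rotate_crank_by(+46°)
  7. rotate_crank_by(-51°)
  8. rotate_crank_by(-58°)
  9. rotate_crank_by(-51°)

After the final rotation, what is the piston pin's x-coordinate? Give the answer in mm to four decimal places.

set_geometry: r = 56 mm, L = 138 mm, e = 14 mm; θ ← 0°
rotate_crank_by(-71°): θ ← 0° -71° = -71°
rotate_crank_by(-31°): θ ← -71° -31° = -102°
rotate_crank_by(+60°): θ ← -102° +60° = -42°
rotate_crank_by(+27°): θ ← -42° +27° = -15°
rotate_crank_by(+46°): θ ← -15° +46° = 31°
rotate_crank_by(-51°): θ ← 31° -51° = -20°
rotate_crank_by(-58°): θ ← -20° -58° = -78°
rotate_crank_by(-51°): θ ← -78° -51° = -129°
crank pin P = (r cos θ, r sin θ) = (-35.241942, -43.520174)
h = r sin θ − e = -43.520174 − 14 = -57.520174
x = r cos θ + √(L² − h²) = -35.241942 + √(19044.0 − 3308.5704) = -35.241942 + 125.440941 = 90.198999

90.1990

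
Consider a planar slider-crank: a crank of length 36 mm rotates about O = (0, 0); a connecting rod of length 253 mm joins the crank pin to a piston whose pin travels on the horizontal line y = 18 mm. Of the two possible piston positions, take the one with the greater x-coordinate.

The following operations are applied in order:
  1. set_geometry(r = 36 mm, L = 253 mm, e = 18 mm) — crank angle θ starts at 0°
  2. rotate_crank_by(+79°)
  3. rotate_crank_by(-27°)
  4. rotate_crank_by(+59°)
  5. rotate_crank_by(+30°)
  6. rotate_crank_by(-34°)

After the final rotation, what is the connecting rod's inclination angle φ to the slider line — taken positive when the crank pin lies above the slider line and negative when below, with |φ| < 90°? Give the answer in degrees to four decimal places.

set_geometry: r = 36 mm, L = 253 mm, e = 18 mm; θ ← 0°
rotate_crank_by(+79°): θ ← 0° +79° = 79°
rotate_crank_by(-27°): θ ← 79° -27° = 52°
rotate_crank_by(+59°): θ ← 52° +59° = 111°
rotate_crank_by(+30°): θ ← 111° +30° = 141°
rotate_crank_by(-34°): θ ← 141° -34° = 107°
crank pin P = (r cos θ, r sin θ) = (-10.525381, 34.426971)
h = r sin θ − e = 34.426971 − 18 = 16.426971
sin φ = h / L = 16.426971 / 253 = 0.06492874
φ = arcsin(0.06492874) = 3.722762°

3.7228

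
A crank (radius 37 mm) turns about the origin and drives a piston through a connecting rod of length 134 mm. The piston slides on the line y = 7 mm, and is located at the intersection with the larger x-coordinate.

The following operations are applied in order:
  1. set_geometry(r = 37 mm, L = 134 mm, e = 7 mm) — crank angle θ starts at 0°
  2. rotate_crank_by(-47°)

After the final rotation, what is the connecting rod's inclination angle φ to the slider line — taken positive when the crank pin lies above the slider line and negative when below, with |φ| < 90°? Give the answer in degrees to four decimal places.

-14.7250

set_geometry: r = 37 mm, L = 134 mm, e = 7 mm; θ ← 0°
rotate_crank_by(-47°): θ ← 0° -47° = -47°
crank pin P = (r cos θ, r sin θ) = (25.233939, -27.060087)
h = r sin θ − e = -27.060087 − 7 = -34.060087
sin φ = h / L = -34.060087 / 134 = -0.25417975
φ = arcsin(-0.25417975) = -14.724987°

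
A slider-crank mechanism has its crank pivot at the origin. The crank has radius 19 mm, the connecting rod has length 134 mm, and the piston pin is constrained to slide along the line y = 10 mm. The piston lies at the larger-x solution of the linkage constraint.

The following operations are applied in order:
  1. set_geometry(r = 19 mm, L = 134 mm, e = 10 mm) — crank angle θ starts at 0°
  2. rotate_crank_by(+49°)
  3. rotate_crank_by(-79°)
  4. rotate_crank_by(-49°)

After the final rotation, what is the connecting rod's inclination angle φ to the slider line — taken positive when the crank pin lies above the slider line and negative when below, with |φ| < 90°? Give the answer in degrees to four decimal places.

-12.3459

set_geometry: r = 19 mm, L = 134 mm, e = 10 mm; θ ← 0°
rotate_crank_by(+49°): θ ← 0° +49° = 49°
rotate_crank_by(-79°): θ ← 49° -79° = -30°
rotate_crank_by(-49°): θ ← -30° -49° = -79°
crank pin P = (r cos θ, r sin θ) = (3.625371, -18.650916)
h = r sin θ − e = -18.650916 − 10 = -28.650916
sin φ = h / L = -28.650916 / 134 = -0.21381281
φ = arcsin(-0.21381281) = -12.345887°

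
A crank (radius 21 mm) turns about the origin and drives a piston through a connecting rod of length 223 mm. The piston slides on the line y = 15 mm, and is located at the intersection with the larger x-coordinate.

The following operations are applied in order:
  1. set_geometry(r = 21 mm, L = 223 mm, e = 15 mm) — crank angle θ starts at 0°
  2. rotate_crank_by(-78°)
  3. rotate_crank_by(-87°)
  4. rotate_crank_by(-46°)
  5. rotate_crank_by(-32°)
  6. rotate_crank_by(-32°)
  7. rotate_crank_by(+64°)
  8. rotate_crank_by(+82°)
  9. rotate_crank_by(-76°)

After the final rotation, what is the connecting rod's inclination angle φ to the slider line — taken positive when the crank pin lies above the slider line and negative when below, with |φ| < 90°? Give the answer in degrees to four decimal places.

-1.5739

set_geometry: r = 21 mm, L = 223 mm, e = 15 mm; θ ← 0°
rotate_crank_by(-78°): θ ← 0° -78° = -78°
rotate_crank_by(-87°): θ ← -78° -87° = -165°
rotate_crank_by(-46°): θ ← -165° -46° = -211°
rotate_crank_by(-32°): θ ← -211° -32° = -243°
rotate_crank_by(-32°): θ ← -243° -32° = -275°
rotate_crank_by(+64°): θ ← -275° +64° = -211°
rotate_crank_by(+82°): θ ← -211° +82° = -129°
rotate_crank_by(-76°): θ ← -129° -76° = -205°
crank pin P = (r cos θ, r sin θ) = (-19.032464, 8.874983)
h = r sin θ − e = 8.874983 − 15 = -6.125017
sin φ = h / L = -6.125017 / 223 = -0.02746644
φ = arcsin(-0.02746644) = -1.573909°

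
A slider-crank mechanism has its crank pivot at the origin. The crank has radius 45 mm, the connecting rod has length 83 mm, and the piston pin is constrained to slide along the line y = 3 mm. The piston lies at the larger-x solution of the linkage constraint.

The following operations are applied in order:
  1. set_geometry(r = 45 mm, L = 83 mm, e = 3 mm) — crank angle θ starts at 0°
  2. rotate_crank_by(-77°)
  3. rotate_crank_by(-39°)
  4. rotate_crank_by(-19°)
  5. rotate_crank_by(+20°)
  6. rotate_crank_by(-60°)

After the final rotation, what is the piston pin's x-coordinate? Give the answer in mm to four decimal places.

set_geometry: r = 45 mm, L = 83 mm, e = 3 mm; θ ← 0°
rotate_crank_by(-77°): θ ← 0° -77° = -77°
rotate_crank_by(-39°): θ ← -77° -39° = -116°
rotate_crank_by(-19°): θ ← -116° -19° = -135°
rotate_crank_by(+20°): θ ← -135° +20° = -115°
rotate_crank_by(-60°): θ ← -115° -60° = -175°
crank pin P = (r cos θ, r sin θ) = (-44.828761, -3.922008)
h = r sin θ − e = -3.922008 − 3 = -6.922008
x = r cos θ + √(L² − h²) = -44.828761 + √(6889.0 − 47.9142) = -44.828761 + 82.710857 = 37.882095

37.8821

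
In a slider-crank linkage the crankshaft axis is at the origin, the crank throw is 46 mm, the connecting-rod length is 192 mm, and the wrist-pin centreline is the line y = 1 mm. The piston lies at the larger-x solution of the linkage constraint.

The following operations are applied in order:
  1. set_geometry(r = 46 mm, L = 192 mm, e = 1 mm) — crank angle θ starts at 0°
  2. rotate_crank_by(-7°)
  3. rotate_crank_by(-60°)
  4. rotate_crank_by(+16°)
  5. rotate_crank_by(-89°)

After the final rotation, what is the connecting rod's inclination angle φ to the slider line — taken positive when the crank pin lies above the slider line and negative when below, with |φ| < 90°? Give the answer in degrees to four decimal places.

set_geometry: r = 46 mm, L = 192 mm, e = 1 mm; θ ← 0°
rotate_crank_by(-7°): θ ← 0° -7° = -7°
rotate_crank_by(-60°): θ ← -7° -60° = -67°
rotate_crank_by(+16°): θ ← -67° +16° = -51°
rotate_crank_by(-89°): θ ← -51° -89° = -140°
crank pin P = (r cos θ, r sin θ) = (-35.238044, -29.568230)
h = r sin θ − e = -29.568230 − 1 = -30.568230
sin φ = h / L = -30.568230 / 192 = -0.15920953
φ = arcsin(-0.15920953) = -9.161018°

-9.1610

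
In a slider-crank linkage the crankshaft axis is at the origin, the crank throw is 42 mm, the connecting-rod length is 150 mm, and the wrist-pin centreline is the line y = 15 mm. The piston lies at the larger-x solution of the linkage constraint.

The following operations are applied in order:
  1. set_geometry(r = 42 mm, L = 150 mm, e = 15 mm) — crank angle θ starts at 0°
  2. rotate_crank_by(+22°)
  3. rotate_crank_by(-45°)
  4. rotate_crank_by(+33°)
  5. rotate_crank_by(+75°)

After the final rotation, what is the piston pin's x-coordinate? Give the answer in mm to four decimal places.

set_geometry: r = 42 mm, L = 150 mm, e = 15 mm; θ ← 0°
rotate_crank_by(+22°): θ ← 0° +22° = 22°
rotate_crank_by(-45°): θ ← 22° -45° = -23°
rotate_crank_by(+33°): θ ← -23° +33° = 10°
rotate_crank_by(+75°): θ ← 10° +75° = 85°
crank pin P = (r cos θ, r sin θ) = (3.660541, 41.840177)
h = r sin θ − e = 41.840177 − 15 = 26.840177
x = r cos θ + √(L² − h²) = 3.660541 + √(22500.0 − 720.3951) = 3.660541 + 147.579148 = 151.239689

151.2397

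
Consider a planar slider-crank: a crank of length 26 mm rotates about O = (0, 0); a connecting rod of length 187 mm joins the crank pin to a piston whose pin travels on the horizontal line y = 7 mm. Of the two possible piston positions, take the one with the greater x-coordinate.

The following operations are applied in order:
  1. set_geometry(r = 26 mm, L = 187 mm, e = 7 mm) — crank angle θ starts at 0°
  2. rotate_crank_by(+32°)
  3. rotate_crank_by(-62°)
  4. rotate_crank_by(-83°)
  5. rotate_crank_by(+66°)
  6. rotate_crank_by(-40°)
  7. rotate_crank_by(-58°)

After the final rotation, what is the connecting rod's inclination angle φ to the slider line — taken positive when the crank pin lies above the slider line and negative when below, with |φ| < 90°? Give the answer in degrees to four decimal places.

set_geometry: r = 26 mm, L = 187 mm, e = 7 mm; θ ← 0°
rotate_crank_by(+32°): θ ← 0° +32° = 32°
rotate_crank_by(-62°): θ ← 32° -62° = -30°
rotate_crank_by(-83°): θ ← -30° -83° = -113°
rotate_crank_by(+66°): θ ← -113° +66° = -47°
rotate_crank_by(-40°): θ ← -47° -40° = -87°
rotate_crank_by(-58°): θ ← -87° -58° = -145°
crank pin P = (r cos θ, r sin θ) = (-21.297953, -14.912987)
h = r sin θ − e = -14.912987 − 7 = -21.912987
sin φ = h / L = -21.912987 / 187 = -0.11718175
φ = arcsin(-0.11718175) = -6.729481°

-6.7295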